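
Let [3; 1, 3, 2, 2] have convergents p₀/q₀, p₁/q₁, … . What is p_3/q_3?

Using pₖ = aₖpₖ₋₁ + pₖ₋₂, qₖ = aₖqₖ₋₁ + qₖ₋₂ (with p₋₁=1, p₋₂=0, q₋₁=0, q₋₂=1):
  k=0: a=3, p=3, q=1
  k=1: a=1, p=4, q=1
  k=2: a=3, p=15, q=4
  k=3: a=2, p=34, q=9

34/9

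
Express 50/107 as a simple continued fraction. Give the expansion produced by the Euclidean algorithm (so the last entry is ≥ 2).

50 = 0×107 + 50
107 = 2×50 + 7
50 = 7×7 + 1
7 = 7×1 + 0  (stop)
So 50/107 = [0; 2, 7, 7].

[0; 2, 7, 7]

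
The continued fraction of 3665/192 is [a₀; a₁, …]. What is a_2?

3

3665 = 19·192 + 17   →  a_0 = 19
192 = 11·17 + 5   →  a_1 = 11
17 = 3·5 + 2   →  a_2 = 3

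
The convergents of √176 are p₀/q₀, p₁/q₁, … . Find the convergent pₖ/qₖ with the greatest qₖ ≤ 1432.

15880/1197

√176 = [13; 3, 1, 3, 26, …] (period length 4).
Convergents:
  p_0/q_0 = 13/1
  p_1/q_1 = 40/3
  p_2/q_2 = 53/4
  p_3/q_3 = 199/15
  p_4/q_4 = 5227/394
  p_5/q_5 = 15880/1197
  p_6/q_6 = 21107/1591
q_5 = 1197 ≤ 1432 < 1591 = q_6, so the answer is 15880/1197.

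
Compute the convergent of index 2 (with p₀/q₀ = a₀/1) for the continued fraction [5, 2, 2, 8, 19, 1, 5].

Using pₖ = aₖpₖ₋₁ + pₖ₋₂, qₖ = aₖqₖ₋₁ + qₖ₋₂ (with p₋₁=1, p₋₂=0, q₋₁=0, q₋₂=1):
  k=0: a=5, p=5, q=1
  k=1: a=2, p=11, q=2
  k=2: a=2, p=27, q=5

27/5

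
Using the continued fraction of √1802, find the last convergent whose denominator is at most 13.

√1802 = [42; 2, 4, 2, 84, …] (period length 4).
Convergents:
  p_0/q_0 = 42/1
  p_1/q_1 = 85/2
  p_2/q_2 = 382/9
  p_3/q_3 = 849/20
q_2 = 9 ≤ 13 < 20 = q_3, so the answer is 382/9.

382/9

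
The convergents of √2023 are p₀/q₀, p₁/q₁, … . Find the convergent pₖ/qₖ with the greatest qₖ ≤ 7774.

√2023 = [44; 1, 43, 1, 88, …] (period length 4).
Convergents:
  p_0/q_0 = 44/1
  p_1/q_1 = 45/1
  p_2/q_2 = 1979/44
  p_3/q_3 = 2024/45
  p_4/q_4 = 180091/4004
  p_5/q_5 = 182115/4049
  p_6/q_6 = 8011036/178111
q_5 = 4049 ≤ 7774 < 178111 = q_6, so the answer is 182115/4049.

182115/4049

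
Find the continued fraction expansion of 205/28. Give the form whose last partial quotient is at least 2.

[7; 3, 9]

205 = 7·28 + 9
28 = 3·9 + 1
9 = 9·1 + 0  (stop)
So 205/28 = [7; 3, 9].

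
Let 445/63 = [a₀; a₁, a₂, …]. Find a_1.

445 = 7·63 + 4   →  a_0 = 7
63 = 15·4 + 3   →  a_1 = 15

15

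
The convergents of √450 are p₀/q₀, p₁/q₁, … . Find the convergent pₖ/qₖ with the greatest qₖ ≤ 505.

√450 = [21; 4, 1, 2, 4, 2, 1, 4, 42, …] (period length 8).
Convergents:
  p_0/q_0 = 21/1
  p_1/q_1 = 85/4
  p_2/q_2 = 106/5
  p_3/q_3 = 297/14
  p_4/q_4 = 1294/61
  p_5/q_5 = 2885/136
  p_6/q_6 = 4179/197
  p_7/q_7 = 19601/924
q_6 = 197 ≤ 505 < 924 = q_7, so the answer is 4179/197.

4179/197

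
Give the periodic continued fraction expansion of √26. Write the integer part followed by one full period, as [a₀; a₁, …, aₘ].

[5; 10]

a₀ = ⌊√26⌋ = 5.
With m₀=0, d₀=1 and mₖ₊₁ = dₖaₖ − mₖ, dₖ₊₁ = (n − mₖ₊₁²)/dₖ, aₖ₊₁ = ⌊(a₀+mₖ₊₁)/dₖ₊₁⌋:
  k=1: m=5, d=1, a=10
d=1 and a=2a₀=10 at k=1, so the next step gives (m, d) = (5, 1) again — its k=1 value — and the period has length 1.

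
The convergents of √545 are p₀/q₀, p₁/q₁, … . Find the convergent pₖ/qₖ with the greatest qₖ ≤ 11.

√545 = [23; 2, 1, 8, 1, 2, 46, …] (period length 6).
Convergents:
  p_0/q_0 = 23/1
  p_1/q_1 = 47/2
  p_2/q_2 = 70/3
  p_3/q_3 = 607/26
q_2 = 3 ≤ 11 < 26 = q_3, so the answer is 70/3.

70/3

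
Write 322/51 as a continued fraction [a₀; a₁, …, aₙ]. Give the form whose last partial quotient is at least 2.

[6; 3, 5, 3]

322 = 6×51 + 16
51 = 3×16 + 3
16 = 5×3 + 1
3 = 3×1 + 0  (stop)
So 322/51 = [6; 3, 5, 3].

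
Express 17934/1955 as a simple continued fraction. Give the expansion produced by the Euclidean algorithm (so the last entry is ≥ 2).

[9; 5, 1, 3, 3, 2, 3, 3]

17934 = 9×1955 + 339
1955 = 5×339 + 260
339 = 1×260 + 79
260 = 3×79 + 23
79 = 3×23 + 10
23 = 2×10 + 3
10 = 3×3 + 1
3 = 3×1 + 0  (stop)
So 17934/1955 = [9; 5, 1, 3, 3, 2, 3, 3].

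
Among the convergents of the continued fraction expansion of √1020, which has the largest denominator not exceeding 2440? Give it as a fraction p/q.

32672/1023

√1020 = [31; 1, 14, 1, 62, …] (period length 4).
Convergents:
  p_0/q_0 = 31/1
  p_1/q_1 = 32/1
  p_2/q_2 = 479/15
  p_3/q_3 = 511/16
  p_4/q_4 = 32161/1007
  p_5/q_5 = 32672/1023
  p_6/q_6 = 489569/15329
q_5 = 1023 ≤ 2440 < 15329 = q_6, so the answer is 32672/1023.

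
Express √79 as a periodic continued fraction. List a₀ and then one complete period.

a₀ = ⌊√79⌋ = 8.
With m₀=0, d₀=1 and mₖ₊₁ = dₖaₖ − mₖ, dₖ₊₁ = (n − mₖ₊₁²)/dₖ, aₖ₊₁ = ⌊(a₀+mₖ₊₁)/dₖ₊₁⌋:
  k=1: m=8, d=15, a=1
  k=2: m=7, d=2, a=7
  k=3: m=7, d=15, a=1
  k=4: m=8, d=1, a=16
d=1 and a=2a₀=16 at k=4, so the next step gives (m, d) = (8, 15) again — its k=1 value — and the period has length 4.

[8; 1, 7, 1, 16]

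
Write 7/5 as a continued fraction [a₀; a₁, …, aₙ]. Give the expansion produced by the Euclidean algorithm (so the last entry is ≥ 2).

[1; 2, 2]

7 = 1×5 + 2
5 = 2×2 + 1
2 = 2×1 + 0  (stop)
So 7/5 = [1; 2, 2].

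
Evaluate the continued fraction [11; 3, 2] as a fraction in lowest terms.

79/7

Using pₖ = aₖpₖ₋₁ + pₖ₋₂ and qₖ = aₖqₖ₋₁ + qₖ₋₂:
  k=0: a=11, p=11, q=1
  k=1: a=3, p=34, q=3
  k=2: a=2, p=79, q=7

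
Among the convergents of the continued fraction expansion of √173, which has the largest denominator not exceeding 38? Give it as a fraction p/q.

√173 = [13; 6, 1, 1, 6, 26, …] (period length 5).
Convergents:
  p_0/q_0 = 13/1
  p_1/q_1 = 79/6
  p_2/q_2 = 92/7
  p_3/q_3 = 171/13
  p_4/q_4 = 1118/85
q_3 = 13 ≤ 38 < 85 = q_4, so the answer is 171/13.

171/13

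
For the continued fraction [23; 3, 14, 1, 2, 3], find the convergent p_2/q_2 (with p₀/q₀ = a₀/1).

1003/43

Using pₖ = aₖpₖ₋₁ + pₖ₋₂, qₖ = aₖqₖ₋₁ + qₖ₋₂ (with p₋₁=1, p₋₂=0, q₋₁=0, q₋₂=1):
  k=0: a=23, p=23, q=1
  k=1: a=3, p=70, q=3
  k=2: a=14, p=1003, q=43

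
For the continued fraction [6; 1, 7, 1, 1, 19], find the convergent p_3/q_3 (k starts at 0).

62/9

Using pₖ = aₖpₖ₋₁ + pₖ₋₂, qₖ = aₖqₖ₋₁ + qₖ₋₂ (with p₋₁=1, p₋₂=0, q₋₁=0, q₋₂=1):
  k=0: a=6, p=6, q=1
  k=1: a=1, p=7, q=1
  k=2: a=7, p=55, q=8
  k=3: a=1, p=62, q=9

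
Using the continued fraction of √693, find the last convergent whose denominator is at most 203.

√693 = [26; 3, 12, 1, 4, 1, 12, 3, 52, …] (period length 8).
Convergents:
  p_0/q_0 = 26/1
  p_1/q_1 = 79/3
  p_2/q_2 = 974/37
  p_3/q_3 = 1053/40
  p_4/q_4 = 5186/197
  p_5/q_5 = 6239/237
q_4 = 197 ≤ 203 < 237 = q_5, so the answer is 5186/197.

5186/197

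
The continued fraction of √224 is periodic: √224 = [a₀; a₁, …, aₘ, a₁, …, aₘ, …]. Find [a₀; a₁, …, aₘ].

a₀ = ⌊√224⌋ = 14.
With m₀=0, d₀=1 and mₖ₊₁ = dₖaₖ − mₖ, dₖ₊₁ = (n − mₖ₊₁²)/dₖ, aₖ₊₁ = ⌊(a₀+mₖ₊₁)/dₖ₊₁⌋:
  k=1: m=14, d=28, a=1
  k=2: m=14, d=1, a=28
d=1 and a=2a₀=28 at k=2, so the next step gives (m, d) = (14, 28) again — its k=1 value — and the period has length 2.

[14; 1, 28]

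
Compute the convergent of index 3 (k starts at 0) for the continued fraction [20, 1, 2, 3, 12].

Using pₖ = aₖpₖ₋₁ + pₖ₋₂, qₖ = aₖqₖ₋₁ + qₖ₋₂ (with p₋₁=1, p₋₂=0, q₋₁=0, q₋₂=1):
  k=0: a=20, p=20, q=1
  k=1: a=1, p=21, q=1
  k=2: a=2, p=62, q=3
  k=3: a=3, p=207, q=10

207/10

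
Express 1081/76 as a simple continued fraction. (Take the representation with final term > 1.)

1081 = 14·76 + 17
76 = 4·17 + 8
17 = 2·8 + 1
8 = 8·1 + 0  (stop)
So 1081/76 = [14; 4, 2, 8].

[14; 4, 2, 8]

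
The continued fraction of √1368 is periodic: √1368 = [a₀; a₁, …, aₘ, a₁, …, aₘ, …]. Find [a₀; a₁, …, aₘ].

[36; 1, 72]

a₀ = ⌊√1368⌋ = 36.
With m₀=0, d₀=1 and mₖ₊₁ = dₖaₖ − mₖ, dₖ₊₁ = (n − mₖ₊₁²)/dₖ, aₖ₊₁ = ⌊(a₀+mₖ₊₁)/dₖ₊₁⌋:
  k=1: m=36, d=72, a=1
  k=2: m=36, d=1, a=72
d=1 and a=2a₀=72 at k=2, so the next step gives (m, d) = (36, 72) again — its k=1 value — and the period has length 2.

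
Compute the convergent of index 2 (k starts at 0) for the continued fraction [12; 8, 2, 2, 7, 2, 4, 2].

Using pₖ = aₖpₖ₋₁ + pₖ₋₂, qₖ = aₖqₖ₋₁ + qₖ₋₂ (with p₋₁=1, p₋₂=0, q₋₁=0, q₋₂=1):
  k=0: a=12, p=12, q=1
  k=1: a=8, p=97, q=8
  k=2: a=2, p=206, q=17

206/17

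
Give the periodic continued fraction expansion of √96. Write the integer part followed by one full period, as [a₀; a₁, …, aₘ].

[9; 1, 3, 1, 18]

a₀ = ⌊√96⌋ = 9.
With m₀=0, d₀=1 and mₖ₊₁ = dₖaₖ − mₖ, dₖ₊₁ = (n − mₖ₊₁²)/dₖ, aₖ₊₁ = ⌊(a₀+mₖ₊₁)/dₖ₊₁⌋:
  k=1: m=9, d=15, a=1
  k=2: m=6, d=4, a=3
  k=3: m=6, d=15, a=1
  k=4: m=9, d=1, a=18
d=1 and a=2a₀=18 at k=4, so the next step gives (m, d) = (9, 15) again — its k=1 value — and the period has length 4.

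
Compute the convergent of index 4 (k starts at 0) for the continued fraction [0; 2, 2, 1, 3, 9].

11/26

Using pₖ = aₖpₖ₋₁ + pₖ₋₂, qₖ = aₖqₖ₋₁ + qₖ₋₂ (with p₋₁=1, p₋₂=0, q₋₁=0, q₋₂=1):
  k=0: a=0, p=0, q=1
  k=1: a=2, p=1, q=2
  k=2: a=2, p=2, q=5
  k=3: a=1, p=3, q=7
  k=4: a=3, p=11, q=26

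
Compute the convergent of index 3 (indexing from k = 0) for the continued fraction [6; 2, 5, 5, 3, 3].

368/57

Using pₖ = aₖpₖ₋₁ + pₖ₋₂, qₖ = aₖqₖ₋₁ + qₖ₋₂ (with p₋₁=1, p₋₂=0, q₋₁=0, q₋₂=1):
  k=0: a=6, p=6, q=1
  k=1: a=2, p=13, q=2
  k=2: a=5, p=71, q=11
  k=3: a=5, p=368, q=57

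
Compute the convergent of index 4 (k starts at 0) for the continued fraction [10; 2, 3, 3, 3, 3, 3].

793/76

Using pₖ = aₖpₖ₋₁ + pₖ₋₂, qₖ = aₖqₖ₋₁ + qₖ₋₂ (with p₋₁=1, p₋₂=0, q₋₁=0, q₋₂=1):
  k=0: a=10, p=10, q=1
  k=1: a=2, p=21, q=2
  k=2: a=3, p=73, q=7
  k=3: a=3, p=240, q=23
  k=4: a=3, p=793, q=76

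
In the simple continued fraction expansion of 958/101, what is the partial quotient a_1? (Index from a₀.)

958 = 9·101 + 49   →  a_0 = 9
101 = 2·49 + 3   →  a_1 = 2

2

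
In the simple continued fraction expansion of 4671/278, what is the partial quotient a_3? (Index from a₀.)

18

4671 = 16·278 + 223   →  a_0 = 16
278 = 1·223 + 55   →  a_1 = 1
223 = 4·55 + 3   →  a_2 = 4
55 = 18·3 + 1   →  a_3 = 18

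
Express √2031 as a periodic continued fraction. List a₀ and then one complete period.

a₀ = ⌊√2031⌋ = 45.
With m₀=0, d₀=1 and mₖ₊₁ = dₖaₖ − mₖ, dₖ₊₁ = (n − mₖ₊₁²)/dₖ, aₖ₊₁ = ⌊(a₀+mₖ₊₁)/dₖ₊₁⌋:
  k=1: m=45, d=6, a=15
  k=2: m=45, d=1, a=90
d=1 and a=2a₀=90 at k=2, so the next step gives (m, d) = (45, 6) again — its k=1 value — and the period has length 2.

[45; 15, 90]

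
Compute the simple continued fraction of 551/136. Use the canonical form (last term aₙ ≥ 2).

[4; 19, 2, 3]

551 = 4·136 + 7
136 = 19·7 + 3
7 = 2·3 + 1
3 = 3·1 + 0  (stop)
So 551/136 = [4; 19, 2, 3].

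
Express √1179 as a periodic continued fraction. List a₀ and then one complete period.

[34; 2, 1, 33, 1, 2, 68]

a₀ = ⌊√1179⌋ = 34.
With m₀=0, d₀=1 and mₖ₊₁ = dₖaₖ − mₖ, dₖ₊₁ = (n − mₖ₊₁²)/dₖ, aₖ₊₁ = ⌊(a₀+mₖ₊₁)/dₖ₊₁⌋:
  k=1: m=34, d=23, a=2
  k=2: m=12, d=45, a=1
  k=3: m=33, d=2, a=33
  k=4: m=33, d=45, a=1
  k=5: m=12, d=23, a=2
  k=6: m=34, d=1, a=68
d=1 and a=2a₀=68 at k=6, so the next step gives (m, d) = (34, 23) again — its k=1 value — and the period has length 6.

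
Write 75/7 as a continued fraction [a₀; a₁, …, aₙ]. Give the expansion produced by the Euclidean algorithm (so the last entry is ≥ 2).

75 = 10×7 + 5
7 = 1×5 + 2
5 = 2×2 + 1
2 = 2×1 + 0  (stop)
So 75/7 = [10; 1, 2, 2].

[10; 1, 2, 2]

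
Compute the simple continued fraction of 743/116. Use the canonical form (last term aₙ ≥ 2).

[6; 2, 2, 7, 3]

743 = 6*116 + 47
116 = 2*47 + 22
47 = 2*22 + 3
22 = 7*3 + 1
3 = 3*1 + 0  (stop)
So 743/116 = [6; 2, 2, 7, 3].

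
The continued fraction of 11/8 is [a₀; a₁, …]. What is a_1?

2

11 = 1·8 + 3   →  a_0 = 1
8 = 2·3 + 2   →  a_1 = 2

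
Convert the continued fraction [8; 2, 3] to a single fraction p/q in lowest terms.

Using pₖ = aₖpₖ₋₁ + pₖ₋₂ and qₖ = aₖqₖ₋₁ + qₖ₋₂:
  k=0: a=8, p=8, q=1
  k=1: a=2, p=17, q=2
  k=2: a=3, p=59, q=7

59/7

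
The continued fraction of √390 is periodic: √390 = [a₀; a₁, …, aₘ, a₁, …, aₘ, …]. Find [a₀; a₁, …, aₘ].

[19; 1, 2, 1, 38]

a₀ = ⌊√390⌋ = 19.
With m₀=0, d₀=1 and mₖ₊₁ = dₖaₖ − mₖ, dₖ₊₁ = (n − mₖ₊₁²)/dₖ, aₖ₊₁ = ⌊(a₀+mₖ₊₁)/dₖ₊₁⌋:
  k=1: m=19, d=29, a=1
  k=2: m=10, d=10, a=2
  k=3: m=10, d=29, a=1
  k=4: m=19, d=1, a=38
d=1 and a=2a₀=38 at k=4, so the next step gives (m, d) = (19, 29) again — its k=1 value — and the period has length 4.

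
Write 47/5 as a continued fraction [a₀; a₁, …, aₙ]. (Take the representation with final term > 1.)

47 = 9·5 + 2
5 = 2·2 + 1
2 = 2·1 + 0  (stop)
So 47/5 = [9; 2, 2].

[9; 2, 2]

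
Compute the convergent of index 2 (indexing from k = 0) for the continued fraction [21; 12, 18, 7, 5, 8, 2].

Using pₖ = aₖpₖ₋₁ + pₖ₋₂, qₖ = aₖqₖ₋₁ + qₖ₋₂ (with p₋₁=1, p₋₂=0, q₋₁=0, q₋₂=1):
  k=0: a=21, p=21, q=1
  k=1: a=12, p=253, q=12
  k=2: a=18, p=4575, q=217

4575/217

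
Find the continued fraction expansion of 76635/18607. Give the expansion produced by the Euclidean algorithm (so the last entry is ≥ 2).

76635 = 4·18607 + 2207
18607 = 8·2207 + 951
2207 = 2·951 + 305
951 = 3·305 + 36
305 = 8·36 + 17
36 = 2·17 + 2
17 = 8·2 + 1
2 = 2·1 + 0  (stop)
So 76635/18607 = [4; 8, 2, 3, 8, 2, 8, 2].

[4; 8, 2, 3, 8, 2, 8, 2]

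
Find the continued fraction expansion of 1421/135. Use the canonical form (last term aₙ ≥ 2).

1421 = 10·135 + 71
135 = 1·71 + 64
71 = 1·64 + 7
64 = 9·7 + 1
7 = 7·1 + 0  (stop)
So 1421/135 = [10; 1, 1, 9, 7].

[10; 1, 1, 9, 7]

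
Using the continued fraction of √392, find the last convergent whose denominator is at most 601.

√392 = [19; 1, 3, 1, 38, …] (period length 4).
Convergents:
  p_0/q_0 = 19/1
  p_1/q_1 = 20/1
  p_2/q_2 = 79/4
  p_3/q_3 = 99/5
  p_4/q_4 = 3841/194
  p_5/q_5 = 3940/199
  p_6/q_6 = 15661/791
q_5 = 199 ≤ 601 < 791 = q_6, so the answer is 3940/199.

3940/199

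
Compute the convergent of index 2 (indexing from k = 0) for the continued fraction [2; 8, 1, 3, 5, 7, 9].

19/9

Using pₖ = aₖpₖ₋₁ + pₖ₋₂, qₖ = aₖqₖ₋₁ + qₖ₋₂ (with p₋₁=1, p₋₂=0, q₋₁=0, q₋₂=1):
  k=0: a=2, p=2, q=1
  k=1: a=8, p=17, q=8
  k=2: a=1, p=19, q=9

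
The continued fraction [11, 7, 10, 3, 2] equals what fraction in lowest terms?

5693/511

Using pₖ = aₖpₖ₋₁ + pₖ₋₂ and qₖ = aₖqₖ₋₁ + qₖ₋₂:
  k=0: a=11, p=11, q=1
  k=1: a=7, p=78, q=7
  k=2: a=10, p=791, q=71
  k=3: a=3, p=2451, q=220
  k=4: a=2, p=5693, q=511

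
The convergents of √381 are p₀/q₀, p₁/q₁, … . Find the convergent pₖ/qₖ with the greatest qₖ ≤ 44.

527/27

√381 = [19; 1, 1, 12, 1, 1, 38, …] (period length 6).
Convergents:
  p_0/q_0 = 19/1
  p_1/q_1 = 20/1
  p_2/q_2 = 39/2
  p_3/q_3 = 488/25
  p_4/q_4 = 527/27
  p_5/q_5 = 1015/52
q_4 = 27 ≤ 44 < 52 = q_5, so the answer is 527/27.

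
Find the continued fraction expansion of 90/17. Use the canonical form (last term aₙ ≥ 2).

[5; 3, 2, 2]

90 = 5×17 + 5
17 = 3×5 + 2
5 = 2×2 + 1
2 = 2×1 + 0  (stop)
So 90/17 = [5; 3, 2, 2].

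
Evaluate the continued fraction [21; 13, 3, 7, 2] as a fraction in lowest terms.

Fold from the inside: start with 2/1.
  7 + 1/2 = 15/2
  3 + 2/15 = 47/15
  13 + 15/47 = 626/47
  21 + 47/626 = 13193/626

13193/626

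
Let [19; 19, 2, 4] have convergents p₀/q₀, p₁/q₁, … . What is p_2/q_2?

Using pₖ = aₖpₖ₋₁ + pₖ₋₂, qₖ = aₖqₖ₋₁ + qₖ₋₂ (with p₋₁=1, p₋₂=0, q₋₁=0, q₋₂=1):
  k=0: a=19, p=19, q=1
  k=1: a=19, p=362, q=19
  k=2: a=2, p=743, q=39

743/39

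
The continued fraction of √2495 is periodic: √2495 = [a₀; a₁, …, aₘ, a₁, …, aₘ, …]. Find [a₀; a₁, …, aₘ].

a₀ = ⌊√2495⌋ = 49.
With m₀=0, d₀=1 and mₖ₊₁ = dₖaₖ − mₖ, dₖ₊₁ = (n − mₖ₊₁²)/dₖ, aₖ₊₁ = ⌊(a₀+mₖ₊₁)/dₖ₊₁⌋:
  k=1: m=49, d=94, a=1
  k=2: m=45, d=5, a=18
  k=3: m=45, d=94, a=1
  k=4: m=49, d=1, a=98
d=1 and a=2a₀=98 at k=4, so the next step gives (m, d) = (49, 94) again — its k=1 value — and the period has length 4.

[49; 1, 18, 1, 98]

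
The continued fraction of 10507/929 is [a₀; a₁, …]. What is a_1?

10507 = 11·929 + 288   →  a_0 = 11
929 = 3·288 + 65   →  a_1 = 3

3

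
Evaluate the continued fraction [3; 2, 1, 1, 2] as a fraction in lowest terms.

44/13

Using pₖ = aₖpₖ₋₁ + pₖ₋₂ and qₖ = aₖqₖ₋₁ + qₖ₋₂:
  k=0: a=3, p=3, q=1
  k=1: a=2, p=7, q=2
  k=2: a=1, p=10, q=3
  k=3: a=1, p=17, q=5
  k=4: a=2, p=44, q=13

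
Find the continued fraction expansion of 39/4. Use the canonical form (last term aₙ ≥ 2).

39 = 9×4 + 3
4 = 1×3 + 1
3 = 3×1 + 0  (stop)
So 39/4 = [9; 1, 3].

[9; 1, 3]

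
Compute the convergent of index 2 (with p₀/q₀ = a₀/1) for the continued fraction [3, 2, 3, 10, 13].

24/7

Using pₖ = aₖpₖ₋₁ + pₖ₋₂, qₖ = aₖqₖ₋₁ + qₖ₋₂ (with p₋₁=1, p₋₂=0, q₋₁=0, q₋₂=1):
  k=0: a=3, p=3, q=1
  k=1: a=2, p=7, q=2
  k=2: a=3, p=24, q=7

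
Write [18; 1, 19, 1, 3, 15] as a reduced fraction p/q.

23993/1266

Fold from the inside: start with 15/1.
  3 + 1/15 = 46/15
  1 + 15/46 = 61/46
  19 + 46/61 = 1205/61
  1 + 61/1205 = 1266/1205
  18 + 1205/1266 = 23993/1266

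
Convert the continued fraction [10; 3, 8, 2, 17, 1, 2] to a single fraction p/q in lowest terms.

Using pₖ = aₖpₖ₋₁ + pₖ₋₂ and qₖ = aₖqₖ₋₁ + qₖ₋₂:
  k=0: a=10, p=10, q=1
  k=1: a=3, p=31, q=3
  k=2: a=8, p=258, q=25
  k=3: a=2, p=547, q=53
  k=4: a=17, p=9557, q=926
  k=5: a=1, p=10104, q=979
  k=6: a=2, p=29765, q=2884

29765/2884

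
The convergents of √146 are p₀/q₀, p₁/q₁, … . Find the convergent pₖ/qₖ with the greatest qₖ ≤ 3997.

42049/3480

√146 = [12; 12, 24, …] (period length 2).
Convergents:
  p_0/q_0 = 12/1
  p_1/q_1 = 145/12
  p_2/q_2 = 3492/289
  p_3/q_3 = 42049/3480
  p_4/q_4 = 1012668/83809
q_3 = 3480 ≤ 3997 < 83809 = q_4, so the answer is 42049/3480.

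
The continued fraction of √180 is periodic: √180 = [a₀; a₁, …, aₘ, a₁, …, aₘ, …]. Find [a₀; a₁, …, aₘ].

[13; 2, 2, 2, 26]

a₀ = ⌊√180⌋ = 13.
With m₀=0, d₀=1 and mₖ₊₁ = dₖaₖ − mₖ, dₖ₊₁ = (n − mₖ₊₁²)/dₖ, aₖ₊₁ = ⌊(a₀+mₖ₊₁)/dₖ₊₁⌋:
  k=1: m=13, d=11, a=2
  k=2: m=9, d=9, a=2
  k=3: m=9, d=11, a=2
  k=4: m=13, d=1, a=26
d=1 and a=2a₀=26 at k=4, so the next step gives (m, d) = (13, 11) again — its k=1 value — and the period has length 4.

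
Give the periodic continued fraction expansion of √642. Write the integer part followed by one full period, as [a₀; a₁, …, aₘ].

[25; 2, 1, 24, 1, 2, 50]

a₀ = ⌊√642⌋ = 25.
With m₀=0, d₀=1 and mₖ₊₁ = dₖaₖ − mₖ, dₖ₊₁ = (n − mₖ₊₁²)/dₖ, aₖ₊₁ = ⌊(a₀+mₖ₊₁)/dₖ₊₁⌋:
  k=1: m=25, d=17, a=2
  k=2: m=9, d=33, a=1
  k=3: m=24, d=2, a=24
  k=4: m=24, d=33, a=1
  k=5: m=9, d=17, a=2
  k=6: m=25, d=1, a=50
d=1 and a=2a₀=50 at k=6, so the next step gives (m, d) = (25, 17) again — its k=1 value — and the period has length 6.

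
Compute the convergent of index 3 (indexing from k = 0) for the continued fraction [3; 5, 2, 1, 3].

51/16

Using pₖ = aₖpₖ₋₁ + pₖ₋₂, qₖ = aₖqₖ₋₁ + qₖ₋₂ (with p₋₁=1, p₋₂=0, q₋₁=0, q₋₂=1):
  k=0: a=3, p=3, q=1
  k=1: a=5, p=16, q=5
  k=2: a=2, p=35, q=11
  k=3: a=1, p=51, q=16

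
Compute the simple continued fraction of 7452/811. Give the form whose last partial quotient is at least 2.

[9; 5, 3, 3, 15]

7452 = 9·811 + 153
811 = 5·153 + 46
153 = 3·46 + 15
46 = 3·15 + 1
15 = 15·1 + 0  (stop)
So 7452/811 = [9; 5, 3, 3, 15].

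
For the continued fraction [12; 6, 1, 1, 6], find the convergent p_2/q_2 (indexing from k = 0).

Using pₖ = aₖpₖ₋₁ + pₖ₋₂, qₖ = aₖqₖ₋₁ + qₖ₋₂ (with p₋₁=1, p₋₂=0, q₋₁=0, q₋₂=1):
  k=0: a=12, p=12, q=1
  k=1: a=6, p=73, q=6
  k=2: a=1, p=85, q=7

85/7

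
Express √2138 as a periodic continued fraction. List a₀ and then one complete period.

a₀ = ⌊√2138⌋ = 46.
With m₀=0, d₀=1 and mₖ₊₁ = dₖaₖ − mₖ, dₖ₊₁ = (n − mₖ₊₁²)/dₖ, aₖ₊₁ = ⌊(a₀+mₖ₊₁)/dₖ₊₁⌋:
  k=1: m=46, d=22, a=4
  k=2: m=42, d=17, a=5
  k=3: m=43, d=17, a=5
  k=4: m=42, d=22, a=4
  k=5: m=46, d=1, a=92
d=1 and a=2a₀=92 at k=5, so the next step gives (m, d) = (46, 22) again — its k=1 value — and the period has length 5.

[46; 4, 5, 5, 4, 92]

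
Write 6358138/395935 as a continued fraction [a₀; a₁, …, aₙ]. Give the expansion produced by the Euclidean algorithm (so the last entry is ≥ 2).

[16; 17, 12, 7, 14, 4, 1, 3]

6358138 = 16*395935 + 23178
395935 = 17*23178 + 1909
23178 = 12*1909 + 270
1909 = 7*270 + 19
270 = 14*19 + 4
19 = 4*4 + 3
4 = 1*3 + 1
3 = 3*1 + 0  (stop)
So 6358138/395935 = [16; 17, 12, 7, 14, 4, 1, 3].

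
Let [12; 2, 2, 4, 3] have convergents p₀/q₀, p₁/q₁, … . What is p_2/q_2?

62/5

Using pₖ = aₖpₖ₋₁ + pₖ₋₂, qₖ = aₖqₖ₋₁ + qₖ₋₂ (with p₋₁=1, p₋₂=0, q₋₁=0, q₋₂=1):
  k=0: a=12, p=12, q=1
  k=1: a=2, p=25, q=2
  k=2: a=2, p=62, q=5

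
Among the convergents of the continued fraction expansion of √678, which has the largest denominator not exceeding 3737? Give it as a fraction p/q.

√678 = [26; 26, 52, …] (period length 2).
Convergents:
  p_0/q_0 = 26/1
  p_1/q_1 = 677/26
  p_2/q_2 = 35230/1353
  p_3/q_3 = 916657/35204
q_2 = 1353 ≤ 3737 < 35204 = q_3, so the answer is 35230/1353.

35230/1353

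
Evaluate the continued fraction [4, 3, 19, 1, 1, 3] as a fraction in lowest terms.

1809/418

Using pₖ = aₖpₖ₋₁ + pₖ₋₂ and qₖ = aₖqₖ₋₁ + qₖ₋₂:
  k=0: a=4, p=4, q=1
  k=1: a=3, p=13, q=3
  k=2: a=19, p=251, q=58
  k=3: a=1, p=264, q=61
  k=4: a=1, p=515, q=119
  k=5: a=3, p=1809, q=418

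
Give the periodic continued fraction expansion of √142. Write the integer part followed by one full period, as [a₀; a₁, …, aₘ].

a₀ = ⌊√142⌋ = 11.
With m₀=0, d₀=1 and mₖ₊₁ = dₖaₖ − mₖ, dₖ₊₁ = (n − mₖ₊₁²)/dₖ, aₖ₊₁ = ⌊(a₀+mₖ₊₁)/dₖ₊₁⌋:
  k=1: m=11, d=21, a=1
  k=2: m=10, d=2, a=10
  k=3: m=10, d=21, a=1
  k=4: m=11, d=1, a=22
d=1 and a=2a₀=22 at k=4, so the next step gives (m, d) = (11, 21) again — its k=1 value — and the period has length 4.

[11; 1, 10, 1, 22]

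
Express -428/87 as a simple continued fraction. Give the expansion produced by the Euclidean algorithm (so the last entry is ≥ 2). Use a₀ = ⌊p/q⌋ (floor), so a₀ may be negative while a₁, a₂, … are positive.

[-5; 12, 2, 3]

-428 = -5×87 + 7
87 = 12×7 + 3
7 = 2×3 + 1
3 = 3×1 + 0  (stop)
So -428/87 = [-5; 12, 2, 3].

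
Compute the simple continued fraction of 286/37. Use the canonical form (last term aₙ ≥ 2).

286 = 7·37 + 27
37 = 1·27 + 10
27 = 2·10 + 7
10 = 1·7 + 3
7 = 2·3 + 1
3 = 3·1 + 0  (stop)
So 286/37 = [7; 1, 2, 1, 2, 3].

[7; 1, 2, 1, 2, 3]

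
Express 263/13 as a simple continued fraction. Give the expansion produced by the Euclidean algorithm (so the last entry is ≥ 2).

263 = 20·13 + 3
13 = 4·3 + 1
3 = 3·1 + 0  (stop)
So 263/13 = [20; 4, 3].

[20; 4, 3]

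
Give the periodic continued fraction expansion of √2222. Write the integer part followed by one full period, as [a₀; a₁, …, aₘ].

a₀ = ⌊√2222⌋ = 47.
With m₀=0, d₀=1 and mₖ₊₁ = dₖaₖ − mₖ, dₖ₊₁ = (n − mₖ₊₁²)/dₖ, aₖ₊₁ = ⌊(a₀+mₖ₊₁)/dₖ₊₁⌋:
  k=1: m=47, d=13, a=7
  k=2: m=44, d=22, a=4
  k=3: m=44, d=13, a=7
  k=4: m=47, d=1, a=94
d=1 and a=2a₀=94 at k=4, so the next step gives (m, d) = (47, 13) again — its k=1 value — and the period has length 4.

[47; 7, 4, 7, 94]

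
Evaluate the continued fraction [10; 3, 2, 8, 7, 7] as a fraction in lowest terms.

Using pₖ = aₖpₖ₋₁ + pₖ₋₂ and qₖ = aₖqₖ₋₁ + qₖ₋₂:
  k=0: a=10, p=10, q=1
  k=1: a=3, p=31, q=3
  k=2: a=2, p=72, q=7
  k=3: a=8, p=607, q=59
  k=4: a=7, p=4321, q=420
  k=5: a=7, p=30854, q=2999

30854/2999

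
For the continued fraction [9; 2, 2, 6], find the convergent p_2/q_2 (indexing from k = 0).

Using pₖ = aₖpₖ₋₁ + pₖ₋₂, qₖ = aₖqₖ₋₁ + qₖ₋₂ (with p₋₁=1, p₋₂=0, q₋₁=0, q₋₂=1):
  k=0: a=9, p=9, q=1
  k=1: a=2, p=19, q=2
  k=2: a=2, p=47, q=5

47/5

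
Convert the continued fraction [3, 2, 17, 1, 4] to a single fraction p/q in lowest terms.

Fold from the inside: start with 4/1.
  1 + 1/4 = 5/4
  17 + 4/5 = 89/5
  2 + 5/89 = 183/89
  3 + 89/183 = 638/183

638/183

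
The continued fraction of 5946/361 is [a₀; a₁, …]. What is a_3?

10

5946 = 16·361 + 170   →  a_0 = 16
361 = 2·170 + 21   →  a_1 = 2
170 = 8·21 + 2   →  a_2 = 8
21 = 10·2 + 1   →  a_3 = 10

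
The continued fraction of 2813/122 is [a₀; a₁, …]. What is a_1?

2813 = 23·122 + 7   →  a_0 = 23
122 = 17·7 + 3   →  a_1 = 17

17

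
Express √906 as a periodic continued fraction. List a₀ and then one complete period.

a₀ = ⌊√906⌋ = 30.
With m₀=0, d₀=1 and mₖ₊₁ = dₖaₖ − mₖ, dₖ₊₁ = (n − mₖ₊₁²)/dₖ, aₖ₊₁ = ⌊(a₀+mₖ₊₁)/dₖ₊₁⌋:
  k=1: m=30, d=6, a=10
  k=2: m=30, d=1, a=60
d=1 and a=2a₀=60 at k=2, so the next step gives (m, d) = (30, 6) again — its k=1 value — and the period has length 2.

[30; 10, 60]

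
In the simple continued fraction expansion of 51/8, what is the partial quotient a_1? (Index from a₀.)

2

51 = 6·8 + 3   →  a_0 = 6
8 = 2·3 + 2   →  a_1 = 2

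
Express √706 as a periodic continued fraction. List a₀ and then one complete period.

[26; 1, 1, 3, 26, 3, 1, 1, 52]

a₀ = ⌊√706⌋ = 26.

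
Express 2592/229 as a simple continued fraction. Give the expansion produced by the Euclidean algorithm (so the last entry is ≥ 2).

2592 = 11*229 + 73
229 = 3*73 + 10
73 = 7*10 + 3
10 = 3*3 + 1
3 = 3*1 + 0  (stop)
So 2592/229 = [11; 3, 7, 3, 3].

[11; 3, 7, 3, 3]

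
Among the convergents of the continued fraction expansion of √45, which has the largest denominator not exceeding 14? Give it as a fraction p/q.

47/7

√45 = [6; 1, 2, 2, 2, 1, 12, …] (period length 6).
Convergents:
  p_0/q_0 = 6/1
  p_1/q_1 = 7/1
  p_2/q_2 = 20/3
  p_3/q_3 = 47/7
  p_4/q_4 = 114/17
q_3 = 7 ≤ 14 < 17 = q_4, so the answer is 47/7.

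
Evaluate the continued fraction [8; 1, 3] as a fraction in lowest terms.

35/4

Using pₖ = aₖpₖ₋₁ + pₖ₋₂ and qₖ = aₖqₖ₋₁ + qₖ₋₂:
  k=0: a=8, p=8, q=1
  k=1: a=1, p=9, q=1
  k=2: a=3, p=35, q=4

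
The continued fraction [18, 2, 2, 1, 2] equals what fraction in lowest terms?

350/19

Using pₖ = aₖpₖ₋₁ + pₖ₋₂ and qₖ = aₖqₖ₋₁ + qₖ₋₂:
  k=0: a=18, p=18, q=1
  k=1: a=2, p=37, q=2
  k=2: a=2, p=92, q=5
  k=3: a=1, p=129, q=7
  k=4: a=2, p=350, q=19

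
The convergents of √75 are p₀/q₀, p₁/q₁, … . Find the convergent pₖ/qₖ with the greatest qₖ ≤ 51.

√75 = [8; 1, 1, 1, 16, …] (period length 4).
Convergents:
  p_0/q_0 = 8/1
  p_1/q_1 = 9/1
  p_2/q_2 = 17/2
  p_3/q_3 = 26/3
  p_4/q_4 = 433/50
  p_5/q_5 = 459/53
q_4 = 50 ≤ 51 < 53 = q_5, so the answer is 433/50.

433/50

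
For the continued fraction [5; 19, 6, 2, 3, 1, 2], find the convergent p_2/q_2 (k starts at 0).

581/115

Using pₖ = aₖpₖ₋₁ + pₖ₋₂, qₖ = aₖqₖ₋₁ + qₖ₋₂ (with p₋₁=1, p₋₂=0, q₋₁=0, q₋₂=1):
  k=0: a=5, p=5, q=1
  k=1: a=19, p=96, q=19
  k=2: a=6, p=581, q=115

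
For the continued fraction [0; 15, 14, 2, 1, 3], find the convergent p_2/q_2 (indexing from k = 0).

14/211

Using pₖ = aₖpₖ₋₁ + pₖ₋₂, qₖ = aₖqₖ₋₁ + qₖ₋₂ (with p₋₁=1, p₋₂=0, q₋₁=0, q₋₂=1):
  k=0: a=0, p=0, q=1
  k=1: a=15, p=1, q=15
  k=2: a=14, p=14, q=211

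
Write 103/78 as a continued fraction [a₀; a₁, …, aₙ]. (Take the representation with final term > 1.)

103 = 1*78 + 25
78 = 3*25 + 3
25 = 8*3 + 1
3 = 3*1 + 0  (stop)
So 103/78 = [1; 3, 8, 3].

[1; 3, 8, 3]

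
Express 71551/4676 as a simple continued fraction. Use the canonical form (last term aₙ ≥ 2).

71551 = 15×4676 + 1411
4676 = 3×1411 + 443
1411 = 3×443 + 82
443 = 5×82 + 33
82 = 2×33 + 16
33 = 2×16 + 1
16 = 16×1 + 0  (stop)
So 71551/4676 = [15; 3, 3, 5, 2, 2, 16].

[15; 3, 3, 5, 2, 2, 16]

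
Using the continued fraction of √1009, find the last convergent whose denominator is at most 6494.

137192/4319

√1009 = [31; 1, 3, 3, 1, 62, …] (period length 5).
Convergents:
  p_0/q_0 = 31/1
  p_1/q_1 = 32/1
  p_2/q_2 = 127/4
  p_3/q_3 = 413/13
  p_4/q_4 = 540/17
  p_5/q_5 = 33893/1067
  p_6/q_6 = 34433/1084
  p_7/q_7 = 137192/4319
  p_8/q_8 = 446009/14041
q_7 = 4319 ≤ 6494 < 14041 = q_8, so the answer is 137192/4319.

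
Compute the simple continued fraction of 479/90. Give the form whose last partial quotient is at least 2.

479 = 5*90 + 29
90 = 3*29 + 3
29 = 9*3 + 2
3 = 1*2 + 1
2 = 2*1 + 0  (stop)
So 479/90 = [5; 3, 9, 1, 2].

[5; 3, 9, 1, 2]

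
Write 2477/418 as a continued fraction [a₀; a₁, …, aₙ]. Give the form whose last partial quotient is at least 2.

[5; 1, 12, 2, 15]

2477 = 5*418 + 387
418 = 1*387 + 31
387 = 12*31 + 15
31 = 2*15 + 1
15 = 15*1 + 0  (stop)
So 2477/418 = [5; 1, 12, 2, 15].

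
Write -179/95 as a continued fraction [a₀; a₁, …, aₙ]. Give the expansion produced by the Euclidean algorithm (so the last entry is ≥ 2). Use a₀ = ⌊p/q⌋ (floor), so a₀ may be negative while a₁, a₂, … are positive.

-179 = -2*95 + 11
95 = 8*11 + 7
11 = 1*7 + 4
7 = 1*4 + 3
4 = 1*3 + 1
3 = 3*1 + 0  (stop)
So -179/95 = [-2; 8, 1, 1, 1, 3].

[-2; 8, 1, 1, 1, 3]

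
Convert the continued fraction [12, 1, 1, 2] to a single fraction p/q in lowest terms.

63/5

Using pₖ = aₖpₖ₋₁ + pₖ₋₂ and qₖ = aₖqₖ₋₁ + qₖ₋₂:
  k=0: a=12, p=12, q=1
  k=1: a=1, p=13, q=1
  k=2: a=1, p=25, q=2
  k=3: a=2, p=63, q=5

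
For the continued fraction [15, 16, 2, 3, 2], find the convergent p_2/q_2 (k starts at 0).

497/33

Using pₖ = aₖpₖ₋₁ + pₖ₋₂, qₖ = aₖqₖ₋₁ + qₖ₋₂ (with p₋₁=1, p₋₂=0, q₋₁=0, q₋₂=1):
  k=0: a=15, p=15, q=1
  k=1: a=16, p=241, q=16
  k=2: a=2, p=497, q=33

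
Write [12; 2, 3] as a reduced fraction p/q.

87/7

Using pₖ = aₖpₖ₋₁ + pₖ₋₂ and qₖ = aₖqₖ₋₁ + qₖ₋₂:
  k=0: a=12, p=12, q=1
  k=1: a=2, p=25, q=2
  k=2: a=3, p=87, q=7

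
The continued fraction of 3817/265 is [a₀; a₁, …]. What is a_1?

2

3817 = 14·265 + 107   →  a_0 = 14
265 = 2·107 + 51   →  a_1 = 2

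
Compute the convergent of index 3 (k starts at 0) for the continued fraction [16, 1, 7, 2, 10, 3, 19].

Using pₖ = aₖpₖ₋₁ + pₖ₋₂, qₖ = aₖqₖ₋₁ + qₖ₋₂ (with p₋₁=1, p₋₂=0, q₋₁=0, q₋₂=1):
  k=0: a=16, p=16, q=1
  k=1: a=1, p=17, q=1
  k=2: a=7, p=135, q=8
  k=3: a=2, p=287, q=17

287/17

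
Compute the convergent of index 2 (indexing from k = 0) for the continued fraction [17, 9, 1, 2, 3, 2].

Using pₖ = aₖpₖ₋₁ + pₖ₋₂, qₖ = aₖqₖ₋₁ + qₖ₋₂ (with p₋₁=1, p₋₂=0, q₋₁=0, q₋₂=1):
  k=0: a=17, p=17, q=1
  k=1: a=9, p=154, q=9
  k=2: a=1, p=171, q=10

171/10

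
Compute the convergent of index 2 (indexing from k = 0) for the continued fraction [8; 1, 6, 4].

62/7

Using pₖ = aₖpₖ₋₁ + pₖ₋₂, qₖ = aₖqₖ₋₁ + qₖ₋₂ (with p₋₁=1, p₋₂=0, q₋₁=0, q₋₂=1):
  k=0: a=8, p=8, q=1
  k=1: a=1, p=9, q=1
  k=2: a=6, p=62, q=7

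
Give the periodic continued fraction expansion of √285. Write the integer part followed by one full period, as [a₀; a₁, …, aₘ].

[16; 1, 7, 2, 7, 1, 32]

a₀ = ⌊√285⌋ = 16.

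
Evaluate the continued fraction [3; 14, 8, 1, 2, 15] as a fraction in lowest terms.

17295/5632

Using pₖ = aₖpₖ₋₁ + pₖ₋₂ and qₖ = aₖqₖ₋₁ + qₖ₋₂:
  k=0: a=3, p=3, q=1
  k=1: a=14, p=43, q=14
  k=2: a=8, p=347, q=113
  k=3: a=1, p=390, q=127
  k=4: a=2, p=1127, q=367
  k=5: a=15, p=17295, q=5632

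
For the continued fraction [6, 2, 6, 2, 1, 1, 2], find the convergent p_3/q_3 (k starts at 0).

181/28

Using pₖ = aₖpₖ₋₁ + pₖ₋₂, qₖ = aₖqₖ₋₁ + qₖ₋₂ (with p₋₁=1, p₋₂=0, q₋₁=0, q₋₂=1):
  k=0: a=6, p=6, q=1
  k=1: a=2, p=13, q=2
  k=2: a=6, p=84, q=13
  k=3: a=2, p=181, q=28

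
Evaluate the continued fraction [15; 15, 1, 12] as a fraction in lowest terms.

3118/207

Using pₖ = aₖpₖ₋₁ + pₖ₋₂ and qₖ = aₖqₖ₋₁ + qₖ₋₂:
  k=0: a=15, p=15, q=1
  k=1: a=15, p=226, q=15
  k=2: a=1, p=241, q=16
  k=3: a=12, p=3118, q=207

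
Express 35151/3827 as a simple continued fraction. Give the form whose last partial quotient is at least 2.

35151 = 9·3827 + 708
3827 = 5·708 + 287
708 = 2·287 + 134
287 = 2·134 + 19
134 = 7·19 + 1
19 = 19·1 + 0  (stop)
So 35151/3827 = [9; 5, 2, 2, 7, 19].

[9; 5, 2, 2, 7, 19]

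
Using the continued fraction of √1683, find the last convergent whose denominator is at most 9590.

√1683 = [41; 41, 82, …] (period length 2).
Convergents:
  p_0/q_0 = 41/1
  p_1/q_1 = 1682/41
  p_2/q_2 = 137965/3363
  p_3/q_3 = 5658247/137924
q_2 = 3363 ≤ 9590 < 137924 = q_3, so the answer is 137965/3363.

137965/3363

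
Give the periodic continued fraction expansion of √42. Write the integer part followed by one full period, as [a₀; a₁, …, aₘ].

[6; 2, 12]

a₀ = ⌊√42⌋ = 6.
With m₀=0, d₀=1 and mₖ₊₁ = dₖaₖ − mₖ, dₖ₊₁ = (n − mₖ₊₁²)/dₖ, aₖ₊₁ = ⌊(a₀+mₖ₊₁)/dₖ₊₁⌋:
  k=1: m=6, d=6, a=2
  k=2: m=6, d=1, a=12
d=1 and a=2a₀=12 at k=2, so the next step gives (m, d) = (6, 6) again — its k=1 value — and the period has length 2.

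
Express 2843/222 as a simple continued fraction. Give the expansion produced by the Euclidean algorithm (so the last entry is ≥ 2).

[12; 1, 4, 6, 7]

2843 = 12·222 + 179
222 = 1·179 + 43
179 = 4·43 + 7
43 = 6·7 + 1
7 = 7·1 + 0  (stop)
So 2843/222 = [12; 1, 4, 6, 7].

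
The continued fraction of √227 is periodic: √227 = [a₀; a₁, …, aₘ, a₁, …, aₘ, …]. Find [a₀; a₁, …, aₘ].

[15; 15, 30]

a₀ = ⌊√227⌋ = 15.
With m₀=0, d₀=1 and mₖ₊₁ = dₖaₖ − mₖ, dₖ₊₁ = (n − mₖ₊₁²)/dₖ, aₖ₊₁ = ⌊(a₀+mₖ₊₁)/dₖ₊₁⌋:
  k=1: m=15, d=2, a=15
  k=2: m=15, d=1, a=30
d=1 and a=2a₀=30 at k=2, so the next step gives (m, d) = (15, 2) again — its k=1 value — and the period has length 2.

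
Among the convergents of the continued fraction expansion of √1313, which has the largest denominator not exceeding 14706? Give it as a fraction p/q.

178604/4929

√1313 = [36; 4, 4, 72, …] (period length 3).
Convergents:
  p_0/q_0 = 36/1
  p_1/q_1 = 145/4
  p_2/q_2 = 616/17
  p_3/q_3 = 44497/1228
  p_4/q_4 = 178604/4929
  p_5/q_5 = 758913/20944
q_4 = 4929 ≤ 14706 < 20944 = q_5, so the answer is 178604/4929.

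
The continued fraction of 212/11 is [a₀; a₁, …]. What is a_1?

3

212 = 19·11 + 3   →  a_0 = 19
11 = 3·3 + 2   →  a_1 = 3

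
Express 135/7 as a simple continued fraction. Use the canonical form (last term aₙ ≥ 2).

[19; 3, 2]

135 = 19·7 + 2
7 = 3·2 + 1
2 = 2·1 + 0  (stop)
So 135/7 = [19; 3, 2].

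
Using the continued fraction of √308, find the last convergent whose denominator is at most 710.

12127/691

√308 = [17; 1, 1, 4, 1, 1, 34, …] (period length 6).
Convergents:
  p_0/q_0 = 17/1
  p_1/q_1 = 18/1
  p_2/q_2 = 35/2
  p_3/q_3 = 158/9
  p_4/q_4 = 193/11
  p_5/q_5 = 351/20
  p_6/q_6 = 12127/691
  p_7/q_7 = 12478/711
q_6 = 691 ≤ 710 < 711 = q_7, so the answer is 12127/691.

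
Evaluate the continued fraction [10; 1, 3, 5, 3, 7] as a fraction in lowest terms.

5273/490

Fold from the inside: start with 7/1.
  3 + 1/7 = 22/7
  5 + 7/22 = 117/22
  3 + 22/117 = 373/117
  1 + 117/373 = 490/373
  10 + 373/490 = 5273/490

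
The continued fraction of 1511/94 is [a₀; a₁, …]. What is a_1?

1511 = 16·94 + 7   →  a_0 = 16
94 = 13·7 + 3   →  a_1 = 13

13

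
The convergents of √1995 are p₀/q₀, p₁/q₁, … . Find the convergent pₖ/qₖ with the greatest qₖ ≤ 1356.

35911/804

√1995 = [44; 1, 1, 1, 88, …] (period length 4).
Convergents:
  p_0/q_0 = 44/1
  p_1/q_1 = 45/1
  p_2/q_2 = 89/2
  p_3/q_3 = 134/3
  p_4/q_4 = 11881/266
  p_5/q_5 = 12015/269
  p_6/q_6 = 23896/535
  p_7/q_7 = 35911/804
  p_8/q_8 = 3184064/71287
q_7 = 804 ≤ 1356 < 71287 = q_8, so the answer is 35911/804.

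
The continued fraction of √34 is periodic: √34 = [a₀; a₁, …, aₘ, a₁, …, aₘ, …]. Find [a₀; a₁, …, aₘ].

a₀ = ⌊√34⌋ = 5.
With m₀=0, d₀=1 and mₖ₊₁ = dₖaₖ − mₖ, dₖ₊₁ = (n − mₖ₊₁²)/dₖ, aₖ₊₁ = ⌊(a₀+mₖ₊₁)/dₖ₊₁⌋:
  k=1: m=5, d=9, a=1
  k=2: m=4, d=2, a=4
  k=3: m=4, d=9, a=1
  k=4: m=5, d=1, a=10
d=1 and a=2a₀=10 at k=4, so the next step gives (m, d) = (5, 9) again — its k=1 value — and the period has length 4.

[5; 1, 4, 1, 10]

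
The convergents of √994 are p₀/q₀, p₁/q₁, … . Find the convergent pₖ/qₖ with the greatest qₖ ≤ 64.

√994 = [31; 1, 1, 8, 1, 1, 62, …] (period length 6).
Convergents:
  p_0/q_0 = 31/1
  p_1/q_1 = 32/1
  p_2/q_2 = 63/2
  p_3/q_3 = 536/17
  p_4/q_4 = 599/19
  p_5/q_5 = 1135/36
  p_6/q_6 = 70969/2251
q_5 = 36 ≤ 64 < 2251 = q_6, so the answer is 1135/36.

1135/36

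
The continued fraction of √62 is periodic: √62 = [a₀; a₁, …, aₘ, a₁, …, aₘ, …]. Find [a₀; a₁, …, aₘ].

[7; 1, 6, 1, 14]

a₀ = ⌊√62⌋ = 7.
With m₀=0, d₀=1 and mₖ₊₁ = dₖaₖ − mₖ, dₖ₊₁ = (n − mₖ₊₁²)/dₖ, aₖ₊₁ = ⌊(a₀+mₖ₊₁)/dₖ₊₁⌋:
  k=1: m=7, d=13, a=1
  k=2: m=6, d=2, a=6
  k=3: m=6, d=13, a=1
  k=4: m=7, d=1, a=14
d=1 and a=2a₀=14 at k=4, so the next step gives (m, d) = (7, 13) again — its k=1 value — and the period has length 4.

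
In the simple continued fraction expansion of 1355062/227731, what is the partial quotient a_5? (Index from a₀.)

4

1355062 = 5·227731 + 216407   →  a_0 = 5
227731 = 1·216407 + 11324   →  a_1 = 1
216407 = 19·11324 + 1251   →  a_2 = 19
11324 = 9·1251 + 65   →  a_3 = 9
1251 = 19·65 + 16   →  a_4 = 19
65 = 4·16 + 1   →  a_5 = 4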